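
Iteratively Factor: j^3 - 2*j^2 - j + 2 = (j + 1)*(j^2 - 3*j + 2) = (j - 2)*(j + 1)*(j - 1)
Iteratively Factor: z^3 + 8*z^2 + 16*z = (z)*(z^2 + 8*z + 16) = z*(z + 4)*(z + 4)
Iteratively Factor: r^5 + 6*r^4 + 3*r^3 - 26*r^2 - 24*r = (r + 4)*(r^4 + 2*r^3 - 5*r^2 - 6*r) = r*(r + 4)*(r^3 + 2*r^2 - 5*r - 6) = r*(r + 3)*(r + 4)*(r^2 - r - 2) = r*(r - 2)*(r + 3)*(r + 4)*(r + 1)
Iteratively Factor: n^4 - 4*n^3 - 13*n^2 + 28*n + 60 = (n - 5)*(n^3 + n^2 - 8*n - 12) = (n - 5)*(n - 3)*(n^2 + 4*n + 4) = (n - 5)*(n - 3)*(n + 2)*(n + 2)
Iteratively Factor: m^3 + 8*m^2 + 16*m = (m + 4)*(m^2 + 4*m) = (m + 4)^2*(m)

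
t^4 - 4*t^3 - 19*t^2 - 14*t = t*(t - 7)*(t + 1)*(t + 2)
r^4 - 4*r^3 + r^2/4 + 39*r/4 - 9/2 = (r - 3)*(r - 2)*(r - 1/2)*(r + 3/2)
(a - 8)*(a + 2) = a^2 - 6*a - 16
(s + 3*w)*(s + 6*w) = s^2 + 9*s*w + 18*w^2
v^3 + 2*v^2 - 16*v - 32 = (v - 4)*(v + 2)*(v + 4)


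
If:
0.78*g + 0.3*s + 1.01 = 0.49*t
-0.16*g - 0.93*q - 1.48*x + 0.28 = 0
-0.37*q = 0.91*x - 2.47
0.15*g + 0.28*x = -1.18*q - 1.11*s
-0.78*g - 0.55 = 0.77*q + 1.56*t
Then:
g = -1.49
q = -10.66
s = 9.75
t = 5.65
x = 7.05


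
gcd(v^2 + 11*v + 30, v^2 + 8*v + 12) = v + 6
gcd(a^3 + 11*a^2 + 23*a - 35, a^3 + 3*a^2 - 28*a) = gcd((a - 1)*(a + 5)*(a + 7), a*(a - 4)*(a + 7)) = a + 7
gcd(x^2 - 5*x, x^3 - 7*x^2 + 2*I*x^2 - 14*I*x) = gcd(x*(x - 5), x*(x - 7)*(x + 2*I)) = x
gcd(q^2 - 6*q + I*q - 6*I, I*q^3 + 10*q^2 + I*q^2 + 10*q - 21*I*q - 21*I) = 1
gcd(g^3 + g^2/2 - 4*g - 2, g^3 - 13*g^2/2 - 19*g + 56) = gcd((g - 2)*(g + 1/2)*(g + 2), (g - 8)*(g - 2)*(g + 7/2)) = g - 2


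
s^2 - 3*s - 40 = (s - 8)*(s + 5)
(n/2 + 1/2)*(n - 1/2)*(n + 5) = n^3/2 + 11*n^2/4 + n - 5/4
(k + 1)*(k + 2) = k^2 + 3*k + 2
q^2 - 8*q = q*(q - 8)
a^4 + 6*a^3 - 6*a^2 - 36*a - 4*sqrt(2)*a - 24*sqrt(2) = (a + 6)*(a - 2*sqrt(2))*(a + sqrt(2))^2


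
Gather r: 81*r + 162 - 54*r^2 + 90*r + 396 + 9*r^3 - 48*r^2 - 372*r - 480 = 9*r^3 - 102*r^2 - 201*r + 78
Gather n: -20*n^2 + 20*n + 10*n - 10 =-20*n^2 + 30*n - 10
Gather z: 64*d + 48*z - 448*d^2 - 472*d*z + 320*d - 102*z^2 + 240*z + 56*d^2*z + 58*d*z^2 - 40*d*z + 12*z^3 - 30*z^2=-448*d^2 + 384*d + 12*z^3 + z^2*(58*d - 132) + z*(56*d^2 - 512*d + 288)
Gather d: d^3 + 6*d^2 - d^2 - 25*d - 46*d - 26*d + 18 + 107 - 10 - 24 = d^3 + 5*d^2 - 97*d + 91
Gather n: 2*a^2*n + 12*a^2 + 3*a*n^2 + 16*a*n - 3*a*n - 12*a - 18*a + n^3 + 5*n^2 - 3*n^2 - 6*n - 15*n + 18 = 12*a^2 - 30*a + n^3 + n^2*(3*a + 2) + n*(2*a^2 + 13*a - 21) + 18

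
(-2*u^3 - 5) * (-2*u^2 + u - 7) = 4*u^5 - 2*u^4 + 14*u^3 + 10*u^2 - 5*u + 35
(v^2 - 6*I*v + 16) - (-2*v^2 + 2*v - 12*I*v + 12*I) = 3*v^2 - 2*v + 6*I*v + 16 - 12*I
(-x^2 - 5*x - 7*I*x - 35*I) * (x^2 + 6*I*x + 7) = -x^4 - 5*x^3 - 13*I*x^3 + 35*x^2 - 65*I*x^2 + 175*x - 49*I*x - 245*I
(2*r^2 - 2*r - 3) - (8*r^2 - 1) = -6*r^2 - 2*r - 2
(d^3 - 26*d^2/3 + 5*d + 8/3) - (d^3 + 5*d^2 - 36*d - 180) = -41*d^2/3 + 41*d + 548/3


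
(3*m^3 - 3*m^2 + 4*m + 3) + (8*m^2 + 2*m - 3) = 3*m^3 + 5*m^2 + 6*m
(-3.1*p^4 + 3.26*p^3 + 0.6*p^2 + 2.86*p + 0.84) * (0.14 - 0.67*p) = 2.077*p^5 - 2.6182*p^4 + 0.0544*p^3 - 1.8322*p^2 - 0.1624*p + 0.1176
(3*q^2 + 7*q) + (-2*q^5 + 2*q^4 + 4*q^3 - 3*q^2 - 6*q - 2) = -2*q^5 + 2*q^4 + 4*q^3 + q - 2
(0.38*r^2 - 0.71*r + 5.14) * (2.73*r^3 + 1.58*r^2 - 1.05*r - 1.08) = 1.0374*r^5 - 1.3379*r^4 + 12.5114*r^3 + 8.4563*r^2 - 4.6302*r - 5.5512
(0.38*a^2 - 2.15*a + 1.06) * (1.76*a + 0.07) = 0.6688*a^3 - 3.7574*a^2 + 1.7151*a + 0.0742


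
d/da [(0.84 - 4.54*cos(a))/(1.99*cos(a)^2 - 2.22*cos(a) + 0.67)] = (-9.0346*cos(a)^2 + 3.3432*cos(a) + 1.177)*sin(a)/(3.9601*cos(a)^4 - 8.8356*cos(a)^3 + 7.595*cos(a)^2 - 2.9748*cos(a) + 0.4489)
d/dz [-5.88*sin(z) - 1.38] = -5.88*cos(z)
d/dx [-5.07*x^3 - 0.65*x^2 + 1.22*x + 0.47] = -15.21*x^2 - 1.3*x + 1.22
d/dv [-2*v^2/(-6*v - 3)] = 4*v*(v + 1)/(3*(4*v^2 + 4*v + 1))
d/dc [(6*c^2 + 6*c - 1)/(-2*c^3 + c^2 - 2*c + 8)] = 2*(6*c^4 + 12*c^3 - 12*c^2 + 49*c + 23)/(4*c^6 - 4*c^5 + 9*c^4 - 36*c^3 + 20*c^2 - 32*c + 64)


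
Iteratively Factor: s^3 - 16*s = (s)*(s^2 - 16) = s*(s + 4)*(s - 4)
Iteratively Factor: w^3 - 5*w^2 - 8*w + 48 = (w - 4)*(w^2 - w - 12) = (w - 4)^2*(w + 3)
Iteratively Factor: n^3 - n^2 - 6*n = (n + 2)*(n^2 - 3*n) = n*(n + 2)*(n - 3)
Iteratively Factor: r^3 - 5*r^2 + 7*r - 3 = (r - 3)*(r^2 - 2*r + 1) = (r - 3)*(r - 1)*(r - 1)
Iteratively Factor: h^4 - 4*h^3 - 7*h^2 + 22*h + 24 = (h - 4)*(h^3 - 7*h - 6) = (h - 4)*(h + 1)*(h^2 - h - 6) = (h - 4)*(h - 3)*(h + 1)*(h + 2)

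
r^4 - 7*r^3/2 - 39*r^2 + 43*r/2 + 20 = (r - 8)*(r - 1)*(r + 1/2)*(r + 5)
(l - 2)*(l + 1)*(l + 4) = l^3 + 3*l^2 - 6*l - 8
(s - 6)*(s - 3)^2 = s^3 - 12*s^2 + 45*s - 54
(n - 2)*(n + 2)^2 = n^3 + 2*n^2 - 4*n - 8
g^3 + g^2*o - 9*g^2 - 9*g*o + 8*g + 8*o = (g - 8)*(g - 1)*(g + o)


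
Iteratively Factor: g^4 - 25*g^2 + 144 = (g + 3)*(g^3 - 3*g^2 - 16*g + 48) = (g - 3)*(g + 3)*(g^2 - 16) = (g - 3)*(g + 3)*(g + 4)*(g - 4)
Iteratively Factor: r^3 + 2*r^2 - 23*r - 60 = (r + 3)*(r^2 - r - 20) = (r - 5)*(r + 3)*(r + 4)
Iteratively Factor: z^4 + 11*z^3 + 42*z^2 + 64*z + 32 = (z + 2)*(z^3 + 9*z^2 + 24*z + 16) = (z + 1)*(z + 2)*(z^2 + 8*z + 16) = (z + 1)*(z + 2)*(z + 4)*(z + 4)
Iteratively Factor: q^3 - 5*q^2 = (q)*(q^2 - 5*q) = q^2*(q - 5)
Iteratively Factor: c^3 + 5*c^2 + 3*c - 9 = (c + 3)*(c^2 + 2*c - 3) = (c + 3)^2*(c - 1)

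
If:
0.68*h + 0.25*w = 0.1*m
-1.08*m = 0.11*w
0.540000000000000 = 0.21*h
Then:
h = 2.57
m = 0.68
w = -6.72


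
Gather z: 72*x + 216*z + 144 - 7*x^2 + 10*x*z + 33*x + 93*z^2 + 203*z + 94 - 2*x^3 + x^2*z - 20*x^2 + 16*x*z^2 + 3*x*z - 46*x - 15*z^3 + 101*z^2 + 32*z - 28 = -2*x^3 - 27*x^2 + 59*x - 15*z^3 + z^2*(16*x + 194) + z*(x^2 + 13*x + 451) + 210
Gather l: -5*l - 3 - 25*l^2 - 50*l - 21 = -25*l^2 - 55*l - 24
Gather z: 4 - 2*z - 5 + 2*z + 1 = 0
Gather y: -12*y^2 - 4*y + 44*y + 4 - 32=-12*y^2 + 40*y - 28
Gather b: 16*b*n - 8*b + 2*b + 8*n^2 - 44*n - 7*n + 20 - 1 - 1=b*(16*n - 6) + 8*n^2 - 51*n + 18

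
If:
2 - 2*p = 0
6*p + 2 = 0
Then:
No Solution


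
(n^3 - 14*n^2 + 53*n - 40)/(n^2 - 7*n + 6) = (n^2 - 13*n + 40)/(n - 6)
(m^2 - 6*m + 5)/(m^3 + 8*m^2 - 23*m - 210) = (m - 1)/(m^2 + 13*m + 42)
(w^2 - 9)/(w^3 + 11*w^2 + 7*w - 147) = (w + 3)/(w^2 + 14*w + 49)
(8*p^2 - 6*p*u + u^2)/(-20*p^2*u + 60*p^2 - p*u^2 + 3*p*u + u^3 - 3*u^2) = (-8*p^2 + 6*p*u - u^2)/(20*p^2*u - 60*p^2 + p*u^2 - 3*p*u - u^3 + 3*u^2)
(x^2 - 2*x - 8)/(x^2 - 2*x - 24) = (-x^2 + 2*x + 8)/(-x^2 + 2*x + 24)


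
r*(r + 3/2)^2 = r^3 + 3*r^2 + 9*r/4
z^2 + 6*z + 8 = (z + 2)*(z + 4)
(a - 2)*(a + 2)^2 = a^3 + 2*a^2 - 4*a - 8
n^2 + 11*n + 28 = (n + 4)*(n + 7)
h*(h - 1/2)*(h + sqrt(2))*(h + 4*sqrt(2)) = h^4 - h^3/2 + 5*sqrt(2)*h^3 - 5*sqrt(2)*h^2/2 + 8*h^2 - 4*h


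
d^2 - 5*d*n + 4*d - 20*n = (d + 4)*(d - 5*n)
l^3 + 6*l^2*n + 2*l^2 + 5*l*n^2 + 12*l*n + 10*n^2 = (l + 2)*(l + n)*(l + 5*n)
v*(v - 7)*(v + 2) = v^3 - 5*v^2 - 14*v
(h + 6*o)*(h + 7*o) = h^2 + 13*h*o + 42*o^2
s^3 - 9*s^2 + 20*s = s*(s - 5)*(s - 4)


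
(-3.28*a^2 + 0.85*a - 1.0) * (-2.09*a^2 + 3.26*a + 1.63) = 6.8552*a^4 - 12.4693*a^3 - 0.485399999999999*a^2 - 1.8745*a - 1.63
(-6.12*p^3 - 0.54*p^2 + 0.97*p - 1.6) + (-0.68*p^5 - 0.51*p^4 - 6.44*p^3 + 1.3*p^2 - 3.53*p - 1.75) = -0.68*p^5 - 0.51*p^4 - 12.56*p^3 + 0.76*p^2 - 2.56*p - 3.35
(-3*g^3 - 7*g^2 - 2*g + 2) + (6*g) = -3*g^3 - 7*g^2 + 4*g + 2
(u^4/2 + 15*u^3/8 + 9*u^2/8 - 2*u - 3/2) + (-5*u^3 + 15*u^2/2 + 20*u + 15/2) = u^4/2 - 25*u^3/8 + 69*u^2/8 + 18*u + 6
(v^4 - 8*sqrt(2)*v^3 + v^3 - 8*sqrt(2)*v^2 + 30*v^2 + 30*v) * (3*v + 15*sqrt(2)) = 3*v^5 - 9*sqrt(2)*v^4 + 3*v^4 - 150*v^3 - 9*sqrt(2)*v^3 - 150*v^2 + 450*sqrt(2)*v^2 + 450*sqrt(2)*v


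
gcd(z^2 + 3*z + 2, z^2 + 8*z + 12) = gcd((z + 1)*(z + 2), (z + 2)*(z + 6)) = z + 2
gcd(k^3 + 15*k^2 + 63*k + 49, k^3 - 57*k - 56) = k^2 + 8*k + 7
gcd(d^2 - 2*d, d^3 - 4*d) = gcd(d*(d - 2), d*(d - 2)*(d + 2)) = d^2 - 2*d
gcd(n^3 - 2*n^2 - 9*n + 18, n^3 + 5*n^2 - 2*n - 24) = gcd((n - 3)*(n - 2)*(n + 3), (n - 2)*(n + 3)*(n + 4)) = n^2 + n - 6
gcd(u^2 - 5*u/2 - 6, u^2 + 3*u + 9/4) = u + 3/2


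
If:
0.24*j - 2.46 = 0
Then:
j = 10.25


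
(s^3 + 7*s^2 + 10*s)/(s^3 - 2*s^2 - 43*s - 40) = s*(s + 2)/(s^2 - 7*s - 8)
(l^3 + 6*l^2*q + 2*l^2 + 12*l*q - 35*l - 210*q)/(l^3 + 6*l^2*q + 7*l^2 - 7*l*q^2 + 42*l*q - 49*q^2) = (-l^2 - 6*l*q + 5*l + 30*q)/(-l^2 - 6*l*q + 7*q^2)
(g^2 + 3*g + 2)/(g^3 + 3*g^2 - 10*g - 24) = (g + 1)/(g^2 + g - 12)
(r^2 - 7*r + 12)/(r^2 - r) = (r^2 - 7*r + 12)/(r*(r - 1))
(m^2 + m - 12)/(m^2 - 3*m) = (m + 4)/m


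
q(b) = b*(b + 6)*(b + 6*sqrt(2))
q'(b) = b*(b + 6) + b*(b + 6*sqrt(2)) + (b + 6)*(b + 6*sqrt(2)) = 3*b^2 + 12*b + 12*sqrt(2)*b + 36*sqrt(2)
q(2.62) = 250.81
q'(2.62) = 147.41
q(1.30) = 92.86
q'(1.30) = 93.64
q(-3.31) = -46.08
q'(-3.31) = -12.11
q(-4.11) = -33.99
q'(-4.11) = -17.48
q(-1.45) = -46.42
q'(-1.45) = 15.21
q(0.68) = 41.63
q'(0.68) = 72.00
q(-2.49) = -52.40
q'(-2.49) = -2.62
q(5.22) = 802.70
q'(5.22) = 283.88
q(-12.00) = -253.06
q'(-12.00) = 135.26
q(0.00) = 0.00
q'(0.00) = 50.91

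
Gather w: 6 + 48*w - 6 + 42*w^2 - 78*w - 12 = 42*w^2 - 30*w - 12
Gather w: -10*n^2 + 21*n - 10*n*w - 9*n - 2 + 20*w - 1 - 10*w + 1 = -10*n^2 + 12*n + w*(10 - 10*n) - 2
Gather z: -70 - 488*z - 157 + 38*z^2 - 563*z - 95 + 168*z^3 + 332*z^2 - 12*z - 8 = 168*z^3 + 370*z^2 - 1063*z - 330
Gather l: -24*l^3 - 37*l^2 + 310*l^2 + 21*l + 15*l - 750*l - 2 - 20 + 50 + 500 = -24*l^3 + 273*l^2 - 714*l + 528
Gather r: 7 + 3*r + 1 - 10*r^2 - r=-10*r^2 + 2*r + 8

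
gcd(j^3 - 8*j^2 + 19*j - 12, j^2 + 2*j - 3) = j - 1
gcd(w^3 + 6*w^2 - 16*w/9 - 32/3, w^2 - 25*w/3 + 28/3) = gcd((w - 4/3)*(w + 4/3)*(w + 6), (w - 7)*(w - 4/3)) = w - 4/3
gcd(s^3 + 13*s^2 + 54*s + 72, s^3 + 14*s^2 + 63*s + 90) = s^2 + 9*s + 18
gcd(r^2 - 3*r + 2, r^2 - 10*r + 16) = r - 2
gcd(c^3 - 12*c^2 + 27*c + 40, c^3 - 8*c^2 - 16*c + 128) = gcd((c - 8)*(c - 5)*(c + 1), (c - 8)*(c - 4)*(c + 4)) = c - 8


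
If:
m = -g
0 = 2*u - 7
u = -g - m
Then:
No Solution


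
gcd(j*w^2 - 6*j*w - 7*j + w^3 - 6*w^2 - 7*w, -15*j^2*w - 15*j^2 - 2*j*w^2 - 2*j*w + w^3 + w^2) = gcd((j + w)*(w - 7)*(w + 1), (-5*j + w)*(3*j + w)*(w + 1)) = w + 1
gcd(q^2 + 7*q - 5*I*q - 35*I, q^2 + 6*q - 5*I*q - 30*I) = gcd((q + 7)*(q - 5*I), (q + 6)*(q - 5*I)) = q - 5*I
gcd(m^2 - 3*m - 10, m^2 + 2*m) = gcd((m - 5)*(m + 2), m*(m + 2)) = m + 2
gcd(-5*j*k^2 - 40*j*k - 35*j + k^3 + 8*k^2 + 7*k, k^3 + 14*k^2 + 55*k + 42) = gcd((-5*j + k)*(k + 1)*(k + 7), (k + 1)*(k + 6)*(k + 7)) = k^2 + 8*k + 7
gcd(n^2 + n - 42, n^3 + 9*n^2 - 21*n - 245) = n + 7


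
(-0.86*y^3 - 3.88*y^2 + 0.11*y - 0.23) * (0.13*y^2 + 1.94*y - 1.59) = -0.1118*y^5 - 2.1728*y^4 - 6.1455*y^3 + 6.3527*y^2 - 0.6211*y + 0.3657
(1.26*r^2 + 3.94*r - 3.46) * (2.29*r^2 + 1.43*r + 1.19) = 2.8854*r^4 + 10.8244*r^3 - 0.789800000000001*r^2 - 0.2592*r - 4.1174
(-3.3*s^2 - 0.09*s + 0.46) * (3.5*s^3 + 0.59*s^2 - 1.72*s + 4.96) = -11.55*s^5 - 2.262*s^4 + 7.2329*s^3 - 15.9418*s^2 - 1.2376*s + 2.2816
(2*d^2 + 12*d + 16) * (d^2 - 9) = 2*d^4 + 12*d^3 - 2*d^2 - 108*d - 144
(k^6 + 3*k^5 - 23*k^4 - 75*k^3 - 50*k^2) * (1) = k^6 + 3*k^5 - 23*k^4 - 75*k^3 - 50*k^2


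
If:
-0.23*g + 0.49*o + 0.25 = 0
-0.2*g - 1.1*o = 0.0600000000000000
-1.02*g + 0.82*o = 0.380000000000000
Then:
No Solution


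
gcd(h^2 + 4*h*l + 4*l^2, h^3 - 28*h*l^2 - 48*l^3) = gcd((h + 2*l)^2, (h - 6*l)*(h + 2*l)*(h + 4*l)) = h + 2*l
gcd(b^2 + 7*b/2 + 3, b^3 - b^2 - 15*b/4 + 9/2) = b + 2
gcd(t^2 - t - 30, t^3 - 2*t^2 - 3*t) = 1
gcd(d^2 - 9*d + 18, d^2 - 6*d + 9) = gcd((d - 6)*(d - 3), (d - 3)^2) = d - 3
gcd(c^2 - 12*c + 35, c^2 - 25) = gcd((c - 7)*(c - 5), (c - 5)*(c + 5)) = c - 5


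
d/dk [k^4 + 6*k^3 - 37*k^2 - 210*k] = 4*k^3 + 18*k^2 - 74*k - 210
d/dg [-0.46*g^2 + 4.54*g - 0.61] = 4.54 - 0.92*g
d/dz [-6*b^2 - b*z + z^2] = -b + 2*z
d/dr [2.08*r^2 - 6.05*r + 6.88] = 4.16*r - 6.05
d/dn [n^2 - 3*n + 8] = 2*n - 3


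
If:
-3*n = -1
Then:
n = 1/3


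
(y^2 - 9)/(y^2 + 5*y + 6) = (y - 3)/(y + 2)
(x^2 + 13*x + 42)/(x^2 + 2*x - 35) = (x + 6)/(x - 5)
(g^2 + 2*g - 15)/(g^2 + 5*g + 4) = (g^2 + 2*g - 15)/(g^2 + 5*g + 4)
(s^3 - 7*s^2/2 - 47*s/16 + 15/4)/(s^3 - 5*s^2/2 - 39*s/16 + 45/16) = (s - 4)/(s - 3)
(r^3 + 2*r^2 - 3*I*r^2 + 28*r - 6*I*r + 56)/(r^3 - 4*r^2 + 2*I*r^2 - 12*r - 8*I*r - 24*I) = (r^2 - 3*I*r + 28)/(r^2 + 2*r*(-3 + I) - 12*I)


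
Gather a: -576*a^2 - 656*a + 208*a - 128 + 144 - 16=-576*a^2 - 448*a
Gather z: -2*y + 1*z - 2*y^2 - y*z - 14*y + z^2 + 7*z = -2*y^2 - 16*y + z^2 + z*(8 - y)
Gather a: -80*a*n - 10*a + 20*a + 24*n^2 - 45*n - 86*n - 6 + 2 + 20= a*(10 - 80*n) + 24*n^2 - 131*n + 16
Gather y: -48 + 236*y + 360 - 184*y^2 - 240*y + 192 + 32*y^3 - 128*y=32*y^3 - 184*y^2 - 132*y + 504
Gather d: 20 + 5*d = 5*d + 20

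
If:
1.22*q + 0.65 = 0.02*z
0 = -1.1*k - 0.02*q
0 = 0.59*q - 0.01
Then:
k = -0.00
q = 0.02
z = 33.53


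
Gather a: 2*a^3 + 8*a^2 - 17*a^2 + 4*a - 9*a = 2*a^3 - 9*a^2 - 5*a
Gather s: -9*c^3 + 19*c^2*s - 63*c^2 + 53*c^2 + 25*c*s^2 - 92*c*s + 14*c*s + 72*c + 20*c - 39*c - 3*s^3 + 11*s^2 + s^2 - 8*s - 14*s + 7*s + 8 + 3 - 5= -9*c^3 - 10*c^2 + 53*c - 3*s^3 + s^2*(25*c + 12) + s*(19*c^2 - 78*c - 15) + 6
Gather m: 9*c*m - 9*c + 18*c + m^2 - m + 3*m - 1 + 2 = 9*c + m^2 + m*(9*c + 2) + 1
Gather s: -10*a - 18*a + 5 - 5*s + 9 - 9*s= -28*a - 14*s + 14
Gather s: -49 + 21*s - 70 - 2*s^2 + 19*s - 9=-2*s^2 + 40*s - 128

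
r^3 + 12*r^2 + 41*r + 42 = (r + 2)*(r + 3)*(r + 7)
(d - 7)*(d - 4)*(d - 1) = d^3 - 12*d^2 + 39*d - 28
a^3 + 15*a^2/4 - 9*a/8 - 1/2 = (a - 1/2)*(a + 1/4)*(a + 4)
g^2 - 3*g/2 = g*(g - 3/2)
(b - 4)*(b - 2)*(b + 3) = b^3 - 3*b^2 - 10*b + 24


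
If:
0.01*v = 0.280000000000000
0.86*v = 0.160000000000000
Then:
No Solution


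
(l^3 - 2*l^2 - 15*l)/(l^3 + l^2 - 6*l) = (l - 5)/(l - 2)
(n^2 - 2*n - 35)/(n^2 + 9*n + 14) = (n^2 - 2*n - 35)/(n^2 + 9*n + 14)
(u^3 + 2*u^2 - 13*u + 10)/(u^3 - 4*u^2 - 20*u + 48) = (u^2 + 4*u - 5)/(u^2 - 2*u - 24)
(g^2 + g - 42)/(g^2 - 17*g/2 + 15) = 2*(g + 7)/(2*g - 5)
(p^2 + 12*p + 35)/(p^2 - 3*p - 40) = (p + 7)/(p - 8)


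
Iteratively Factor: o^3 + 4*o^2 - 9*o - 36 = (o - 3)*(o^2 + 7*o + 12) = (o - 3)*(o + 4)*(o + 3)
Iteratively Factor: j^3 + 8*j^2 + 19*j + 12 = (j + 4)*(j^2 + 4*j + 3) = (j + 3)*(j + 4)*(j + 1)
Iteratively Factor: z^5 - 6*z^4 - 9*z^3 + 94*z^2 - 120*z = (z - 2)*(z^4 - 4*z^3 - 17*z^2 + 60*z) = z*(z - 2)*(z^3 - 4*z^2 - 17*z + 60) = z*(z - 2)*(z + 4)*(z^2 - 8*z + 15) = z*(z - 3)*(z - 2)*(z + 4)*(z - 5)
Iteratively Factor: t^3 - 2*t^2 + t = (t - 1)*(t^2 - t) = t*(t - 1)*(t - 1)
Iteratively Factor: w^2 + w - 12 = (w + 4)*(w - 3)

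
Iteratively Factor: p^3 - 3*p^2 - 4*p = (p - 4)*(p^2 + p) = p*(p - 4)*(p + 1)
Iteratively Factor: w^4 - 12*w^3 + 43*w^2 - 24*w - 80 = (w - 5)*(w^3 - 7*w^2 + 8*w + 16) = (w - 5)*(w - 4)*(w^2 - 3*w - 4) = (w - 5)*(w - 4)^2*(w + 1)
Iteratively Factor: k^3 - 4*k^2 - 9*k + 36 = (k - 4)*(k^2 - 9) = (k - 4)*(k + 3)*(k - 3)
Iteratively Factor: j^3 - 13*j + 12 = (j + 4)*(j^2 - 4*j + 3) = (j - 1)*(j + 4)*(j - 3)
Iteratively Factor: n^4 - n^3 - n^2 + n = (n + 1)*(n^3 - 2*n^2 + n) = n*(n + 1)*(n^2 - 2*n + 1) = n*(n - 1)*(n + 1)*(n - 1)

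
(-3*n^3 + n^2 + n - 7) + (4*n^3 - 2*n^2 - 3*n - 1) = n^3 - n^2 - 2*n - 8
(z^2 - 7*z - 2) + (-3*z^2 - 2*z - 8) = -2*z^2 - 9*z - 10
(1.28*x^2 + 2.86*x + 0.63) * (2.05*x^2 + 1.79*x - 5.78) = 2.624*x^4 + 8.1542*x^3 - 0.987500000000001*x^2 - 15.4031*x - 3.6414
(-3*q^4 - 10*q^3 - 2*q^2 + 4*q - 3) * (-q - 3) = 3*q^5 + 19*q^4 + 32*q^3 + 2*q^2 - 9*q + 9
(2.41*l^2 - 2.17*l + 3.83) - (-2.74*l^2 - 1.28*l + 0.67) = 5.15*l^2 - 0.89*l + 3.16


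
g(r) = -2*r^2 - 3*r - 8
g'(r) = -4*r - 3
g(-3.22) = -19.08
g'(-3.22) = 9.88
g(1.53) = -17.27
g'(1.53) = -9.12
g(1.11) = -13.79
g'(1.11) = -7.44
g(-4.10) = -29.32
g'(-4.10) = 13.40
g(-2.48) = -12.86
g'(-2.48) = 6.92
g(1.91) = -21.03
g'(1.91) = -10.64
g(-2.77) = -15.04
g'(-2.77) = 8.08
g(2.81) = -32.22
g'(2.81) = -14.24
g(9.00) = -197.00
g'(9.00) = -39.00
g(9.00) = -197.00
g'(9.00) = -39.00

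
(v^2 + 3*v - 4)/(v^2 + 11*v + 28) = (v - 1)/(v + 7)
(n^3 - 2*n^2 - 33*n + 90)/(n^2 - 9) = (n^2 + n - 30)/(n + 3)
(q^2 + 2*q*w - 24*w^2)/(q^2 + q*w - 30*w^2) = (q - 4*w)/(q - 5*w)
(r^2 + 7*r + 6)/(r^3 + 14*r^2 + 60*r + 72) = (r + 1)/(r^2 + 8*r + 12)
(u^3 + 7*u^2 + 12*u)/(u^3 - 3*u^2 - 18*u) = (u + 4)/(u - 6)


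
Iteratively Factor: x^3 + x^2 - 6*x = (x)*(x^2 + x - 6) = x*(x - 2)*(x + 3)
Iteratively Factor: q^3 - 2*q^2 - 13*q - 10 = (q - 5)*(q^2 + 3*q + 2) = (q - 5)*(q + 1)*(q + 2)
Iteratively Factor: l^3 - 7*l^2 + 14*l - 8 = (l - 1)*(l^2 - 6*l + 8) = (l - 4)*(l - 1)*(l - 2)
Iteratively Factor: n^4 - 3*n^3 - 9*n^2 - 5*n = (n - 5)*(n^3 + 2*n^2 + n) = (n - 5)*(n + 1)*(n^2 + n) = n*(n - 5)*(n + 1)*(n + 1)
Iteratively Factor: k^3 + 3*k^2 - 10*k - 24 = (k + 2)*(k^2 + k - 12) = (k + 2)*(k + 4)*(k - 3)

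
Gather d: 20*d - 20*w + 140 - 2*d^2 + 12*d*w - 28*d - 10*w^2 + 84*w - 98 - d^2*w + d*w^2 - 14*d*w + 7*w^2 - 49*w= d^2*(-w - 2) + d*(w^2 - 2*w - 8) - 3*w^2 + 15*w + 42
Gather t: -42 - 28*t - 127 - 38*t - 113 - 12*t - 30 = -78*t - 312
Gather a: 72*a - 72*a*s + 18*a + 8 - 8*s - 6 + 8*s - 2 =a*(90 - 72*s)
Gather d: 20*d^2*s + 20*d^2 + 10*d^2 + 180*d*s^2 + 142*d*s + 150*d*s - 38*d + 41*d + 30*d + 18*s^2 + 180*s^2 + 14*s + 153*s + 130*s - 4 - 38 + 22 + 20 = d^2*(20*s + 30) + d*(180*s^2 + 292*s + 33) + 198*s^2 + 297*s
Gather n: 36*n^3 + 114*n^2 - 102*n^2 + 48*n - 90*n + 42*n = 36*n^3 + 12*n^2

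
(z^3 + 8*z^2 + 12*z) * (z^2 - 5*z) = z^5 + 3*z^4 - 28*z^3 - 60*z^2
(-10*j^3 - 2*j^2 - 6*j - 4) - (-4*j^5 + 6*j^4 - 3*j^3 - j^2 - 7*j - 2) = 4*j^5 - 6*j^4 - 7*j^3 - j^2 + j - 2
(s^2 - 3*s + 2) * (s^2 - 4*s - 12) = s^4 - 7*s^3 + 2*s^2 + 28*s - 24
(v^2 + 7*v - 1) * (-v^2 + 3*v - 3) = -v^4 - 4*v^3 + 19*v^2 - 24*v + 3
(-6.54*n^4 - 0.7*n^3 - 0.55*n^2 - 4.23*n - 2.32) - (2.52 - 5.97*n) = -6.54*n^4 - 0.7*n^3 - 0.55*n^2 + 1.74*n - 4.84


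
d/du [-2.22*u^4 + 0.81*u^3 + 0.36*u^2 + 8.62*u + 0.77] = -8.88*u^3 + 2.43*u^2 + 0.72*u + 8.62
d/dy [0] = 0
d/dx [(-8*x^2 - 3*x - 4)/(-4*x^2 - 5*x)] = 4*(7*x^2 - 8*x - 5)/(x^2*(16*x^2 + 40*x + 25))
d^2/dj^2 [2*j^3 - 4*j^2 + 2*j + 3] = 12*j - 8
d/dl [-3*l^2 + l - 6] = 1 - 6*l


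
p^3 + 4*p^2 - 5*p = p*(p - 1)*(p + 5)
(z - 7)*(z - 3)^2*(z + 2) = z^4 - 11*z^3 + 25*z^2 + 39*z - 126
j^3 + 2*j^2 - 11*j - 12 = (j - 3)*(j + 1)*(j + 4)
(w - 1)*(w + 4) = w^2 + 3*w - 4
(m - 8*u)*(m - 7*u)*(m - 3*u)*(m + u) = m^4 - 17*m^3*u + 83*m^2*u^2 - 67*m*u^3 - 168*u^4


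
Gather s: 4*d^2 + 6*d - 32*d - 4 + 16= 4*d^2 - 26*d + 12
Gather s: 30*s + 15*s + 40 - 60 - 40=45*s - 60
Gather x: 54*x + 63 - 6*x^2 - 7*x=-6*x^2 + 47*x + 63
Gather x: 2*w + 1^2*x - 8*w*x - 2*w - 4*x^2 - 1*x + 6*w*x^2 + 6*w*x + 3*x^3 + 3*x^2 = -2*w*x + 3*x^3 + x^2*(6*w - 1)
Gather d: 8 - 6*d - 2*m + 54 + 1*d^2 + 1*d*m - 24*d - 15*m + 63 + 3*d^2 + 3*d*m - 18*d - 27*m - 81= 4*d^2 + d*(4*m - 48) - 44*m + 44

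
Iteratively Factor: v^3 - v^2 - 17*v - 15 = (v + 1)*(v^2 - 2*v - 15) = (v - 5)*(v + 1)*(v + 3)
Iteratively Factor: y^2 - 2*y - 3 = (y - 3)*(y + 1)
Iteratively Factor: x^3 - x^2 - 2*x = (x - 2)*(x^2 + x) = x*(x - 2)*(x + 1)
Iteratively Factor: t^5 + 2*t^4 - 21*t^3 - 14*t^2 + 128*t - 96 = (t + 4)*(t^4 - 2*t^3 - 13*t^2 + 38*t - 24) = (t - 3)*(t + 4)*(t^3 + t^2 - 10*t + 8) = (t - 3)*(t - 2)*(t + 4)*(t^2 + 3*t - 4) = (t - 3)*(t - 2)*(t - 1)*(t + 4)*(t + 4)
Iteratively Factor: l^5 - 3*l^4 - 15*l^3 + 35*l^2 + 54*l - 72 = (l + 3)*(l^4 - 6*l^3 + 3*l^2 + 26*l - 24) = (l - 4)*(l + 3)*(l^3 - 2*l^2 - 5*l + 6) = (l - 4)*(l - 1)*(l + 3)*(l^2 - l - 6) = (l - 4)*(l - 3)*(l - 1)*(l + 3)*(l + 2)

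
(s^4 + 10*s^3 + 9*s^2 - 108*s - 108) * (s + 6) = s^5 + 16*s^4 + 69*s^3 - 54*s^2 - 756*s - 648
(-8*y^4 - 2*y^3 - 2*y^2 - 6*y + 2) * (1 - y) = 8*y^5 - 6*y^4 + 4*y^2 - 8*y + 2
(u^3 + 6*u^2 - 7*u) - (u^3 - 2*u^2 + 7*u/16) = 8*u^2 - 119*u/16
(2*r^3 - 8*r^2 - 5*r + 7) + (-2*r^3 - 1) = -8*r^2 - 5*r + 6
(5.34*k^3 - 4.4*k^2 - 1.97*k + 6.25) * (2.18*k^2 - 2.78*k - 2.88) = 11.6412*k^5 - 24.4372*k^4 - 7.4418*k^3 + 31.7736*k^2 - 11.7014*k - 18.0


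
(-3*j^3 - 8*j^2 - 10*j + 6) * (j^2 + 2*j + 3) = -3*j^5 - 14*j^4 - 35*j^3 - 38*j^2 - 18*j + 18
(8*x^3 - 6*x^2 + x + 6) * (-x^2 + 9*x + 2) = -8*x^5 + 78*x^4 - 39*x^3 - 9*x^2 + 56*x + 12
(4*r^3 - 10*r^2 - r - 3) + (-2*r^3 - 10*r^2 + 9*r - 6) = 2*r^3 - 20*r^2 + 8*r - 9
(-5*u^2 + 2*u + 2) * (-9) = 45*u^2 - 18*u - 18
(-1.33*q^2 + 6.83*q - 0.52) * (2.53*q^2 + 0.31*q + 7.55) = -3.3649*q^4 + 16.8676*q^3 - 9.2398*q^2 + 51.4053*q - 3.926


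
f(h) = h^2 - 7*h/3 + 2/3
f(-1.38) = 5.79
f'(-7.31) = -16.95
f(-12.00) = 172.67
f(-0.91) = 3.62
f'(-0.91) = -4.15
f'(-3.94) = -10.21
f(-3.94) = 25.38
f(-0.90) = 3.58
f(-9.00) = 102.67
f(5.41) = 17.31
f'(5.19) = 8.05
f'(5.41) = 8.49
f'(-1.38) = -5.09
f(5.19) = 15.49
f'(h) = 2*h - 7/3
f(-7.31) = 71.16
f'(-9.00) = -20.33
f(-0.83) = 3.29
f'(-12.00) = -26.33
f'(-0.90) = -4.13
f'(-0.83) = -3.99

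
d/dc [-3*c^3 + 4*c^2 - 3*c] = -9*c^2 + 8*c - 3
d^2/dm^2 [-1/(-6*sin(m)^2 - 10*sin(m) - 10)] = (-36*sin(m)^4 - 45*sin(m)^3 + 89*sin(m)^2 + 115*sin(m) + 20)/(2*(3*sin(m)^2 + 5*sin(m) + 5)^3)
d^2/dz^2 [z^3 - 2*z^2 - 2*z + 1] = 6*z - 4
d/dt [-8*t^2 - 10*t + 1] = -16*t - 10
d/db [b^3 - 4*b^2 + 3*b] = 3*b^2 - 8*b + 3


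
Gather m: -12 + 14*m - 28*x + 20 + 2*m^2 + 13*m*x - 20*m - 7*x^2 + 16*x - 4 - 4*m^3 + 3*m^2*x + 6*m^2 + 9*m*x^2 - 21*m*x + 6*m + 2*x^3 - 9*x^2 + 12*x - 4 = -4*m^3 + m^2*(3*x + 8) + m*(9*x^2 - 8*x) + 2*x^3 - 16*x^2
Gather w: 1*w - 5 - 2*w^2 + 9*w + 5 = -2*w^2 + 10*w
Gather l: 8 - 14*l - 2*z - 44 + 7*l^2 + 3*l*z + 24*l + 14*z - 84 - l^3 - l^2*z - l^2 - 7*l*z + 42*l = -l^3 + l^2*(6 - z) + l*(52 - 4*z) + 12*z - 120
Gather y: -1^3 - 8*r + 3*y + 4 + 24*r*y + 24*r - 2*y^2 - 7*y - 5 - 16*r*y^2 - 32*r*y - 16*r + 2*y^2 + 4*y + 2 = -16*r*y^2 - 8*r*y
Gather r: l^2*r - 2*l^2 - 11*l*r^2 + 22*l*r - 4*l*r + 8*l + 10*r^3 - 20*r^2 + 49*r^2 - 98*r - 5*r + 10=-2*l^2 + 8*l + 10*r^3 + r^2*(29 - 11*l) + r*(l^2 + 18*l - 103) + 10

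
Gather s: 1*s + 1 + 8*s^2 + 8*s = 8*s^2 + 9*s + 1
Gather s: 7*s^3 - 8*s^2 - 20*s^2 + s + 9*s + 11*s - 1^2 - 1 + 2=7*s^3 - 28*s^2 + 21*s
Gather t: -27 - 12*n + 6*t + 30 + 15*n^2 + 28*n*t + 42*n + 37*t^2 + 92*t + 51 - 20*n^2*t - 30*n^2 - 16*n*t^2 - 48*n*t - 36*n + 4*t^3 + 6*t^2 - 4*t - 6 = -15*n^2 - 6*n + 4*t^3 + t^2*(43 - 16*n) + t*(-20*n^2 - 20*n + 94) + 48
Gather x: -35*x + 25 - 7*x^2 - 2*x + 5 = -7*x^2 - 37*x + 30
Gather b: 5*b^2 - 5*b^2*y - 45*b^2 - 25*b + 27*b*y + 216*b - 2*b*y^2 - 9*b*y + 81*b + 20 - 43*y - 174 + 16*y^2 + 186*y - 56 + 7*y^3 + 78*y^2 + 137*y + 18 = b^2*(-5*y - 40) + b*(-2*y^2 + 18*y + 272) + 7*y^3 + 94*y^2 + 280*y - 192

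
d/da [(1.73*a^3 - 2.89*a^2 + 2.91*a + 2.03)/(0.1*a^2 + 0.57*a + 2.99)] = (0.173*a^4 + 1.9722*a^3 + 13.5798*a^2 - 17.6882*a + 7.5438)/(0.01*a^4 + 0.114*a^3 + 0.9229*a^2 + 3.4086*a + 8.9401)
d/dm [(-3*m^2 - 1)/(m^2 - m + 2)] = (3*m^2 - 10*m - 1)/(m^4 - 2*m^3 + 5*m^2 - 4*m + 4)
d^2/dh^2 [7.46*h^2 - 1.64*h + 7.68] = 14.9200000000000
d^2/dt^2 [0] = 0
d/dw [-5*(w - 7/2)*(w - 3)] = 65/2 - 10*w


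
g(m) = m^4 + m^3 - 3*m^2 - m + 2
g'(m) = 4*m^3 + 3*m^2 - 6*m - 1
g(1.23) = 0.38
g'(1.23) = 3.60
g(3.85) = 230.46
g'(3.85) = 248.63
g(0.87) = 0.09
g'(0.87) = -1.32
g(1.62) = 3.65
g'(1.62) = 14.16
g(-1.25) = -0.95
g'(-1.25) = 3.38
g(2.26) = 22.05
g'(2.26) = 46.94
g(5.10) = 728.04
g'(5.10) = 577.03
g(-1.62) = -1.62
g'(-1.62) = -0.41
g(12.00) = 22022.00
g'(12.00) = 7271.00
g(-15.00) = 46592.00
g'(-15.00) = -12736.00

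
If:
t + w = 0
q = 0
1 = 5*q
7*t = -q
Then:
No Solution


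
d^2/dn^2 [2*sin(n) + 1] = -2*sin(n)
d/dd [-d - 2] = -1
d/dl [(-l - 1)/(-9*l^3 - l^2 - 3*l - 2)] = (9*l^3 + l^2 + 3*l - (l + 1)*(27*l^2 + 2*l + 3) + 2)/(9*l^3 + l^2 + 3*l + 2)^2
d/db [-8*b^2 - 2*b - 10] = -16*b - 2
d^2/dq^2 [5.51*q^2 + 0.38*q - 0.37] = 11.0200000000000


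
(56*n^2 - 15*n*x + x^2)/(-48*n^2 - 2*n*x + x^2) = (-7*n + x)/(6*n + x)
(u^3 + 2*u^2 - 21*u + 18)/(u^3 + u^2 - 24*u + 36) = (u - 1)/(u - 2)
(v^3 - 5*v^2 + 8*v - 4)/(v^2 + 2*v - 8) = (v^2 - 3*v + 2)/(v + 4)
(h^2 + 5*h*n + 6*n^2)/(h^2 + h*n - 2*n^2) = (h + 3*n)/(h - n)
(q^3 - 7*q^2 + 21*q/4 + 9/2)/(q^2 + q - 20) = (q^3 - 7*q^2 + 21*q/4 + 9/2)/(q^2 + q - 20)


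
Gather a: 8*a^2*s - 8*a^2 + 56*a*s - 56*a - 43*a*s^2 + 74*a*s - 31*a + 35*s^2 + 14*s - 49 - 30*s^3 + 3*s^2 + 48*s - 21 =a^2*(8*s - 8) + a*(-43*s^2 + 130*s - 87) - 30*s^3 + 38*s^2 + 62*s - 70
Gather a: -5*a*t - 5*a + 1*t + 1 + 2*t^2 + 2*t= a*(-5*t - 5) + 2*t^2 + 3*t + 1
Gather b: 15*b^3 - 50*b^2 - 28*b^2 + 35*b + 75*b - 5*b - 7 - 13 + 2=15*b^3 - 78*b^2 + 105*b - 18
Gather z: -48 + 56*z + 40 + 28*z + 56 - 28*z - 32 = 56*z + 16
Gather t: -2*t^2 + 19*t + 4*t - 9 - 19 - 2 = -2*t^2 + 23*t - 30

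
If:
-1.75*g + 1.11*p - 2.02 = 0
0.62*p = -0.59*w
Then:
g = -0.603594470046083*w - 1.15428571428571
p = -0.951612903225806*w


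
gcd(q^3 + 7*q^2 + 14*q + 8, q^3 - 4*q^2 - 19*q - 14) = q^2 + 3*q + 2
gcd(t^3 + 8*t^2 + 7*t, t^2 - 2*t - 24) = 1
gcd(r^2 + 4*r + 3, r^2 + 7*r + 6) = r + 1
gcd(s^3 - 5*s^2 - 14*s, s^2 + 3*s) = s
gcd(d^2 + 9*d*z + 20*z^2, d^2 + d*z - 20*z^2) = d + 5*z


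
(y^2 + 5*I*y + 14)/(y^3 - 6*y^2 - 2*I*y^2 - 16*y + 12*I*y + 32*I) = (y + 7*I)/(y^2 - 6*y - 16)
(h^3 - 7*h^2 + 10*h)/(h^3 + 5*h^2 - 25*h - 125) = h*(h - 2)/(h^2 + 10*h + 25)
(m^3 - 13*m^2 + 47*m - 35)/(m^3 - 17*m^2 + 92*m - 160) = (m^2 - 8*m + 7)/(m^2 - 12*m + 32)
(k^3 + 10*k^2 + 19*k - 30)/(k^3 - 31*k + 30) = (k + 5)/(k - 5)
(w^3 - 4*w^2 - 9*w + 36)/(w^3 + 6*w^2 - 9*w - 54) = (w - 4)/(w + 6)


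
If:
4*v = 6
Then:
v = 3/2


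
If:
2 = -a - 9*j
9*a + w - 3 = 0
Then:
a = 1/3 - w/9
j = w/81 - 7/27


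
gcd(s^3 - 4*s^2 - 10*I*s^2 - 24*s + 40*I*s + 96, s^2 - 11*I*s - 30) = s - 6*I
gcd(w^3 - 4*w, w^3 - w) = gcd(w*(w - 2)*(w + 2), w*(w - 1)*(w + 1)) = w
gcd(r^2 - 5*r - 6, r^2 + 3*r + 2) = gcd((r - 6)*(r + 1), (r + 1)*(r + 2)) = r + 1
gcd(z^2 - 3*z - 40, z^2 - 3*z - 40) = z^2 - 3*z - 40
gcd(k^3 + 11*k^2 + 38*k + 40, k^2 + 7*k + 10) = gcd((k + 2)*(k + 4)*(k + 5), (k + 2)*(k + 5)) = k^2 + 7*k + 10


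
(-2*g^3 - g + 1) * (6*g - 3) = -12*g^4 + 6*g^3 - 6*g^2 + 9*g - 3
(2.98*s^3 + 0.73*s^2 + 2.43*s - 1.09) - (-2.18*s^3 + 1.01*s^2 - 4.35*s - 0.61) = 5.16*s^3 - 0.28*s^2 + 6.78*s - 0.48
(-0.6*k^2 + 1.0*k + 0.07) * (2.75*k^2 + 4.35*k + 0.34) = -1.65*k^4 + 0.14*k^3 + 4.3385*k^2 + 0.6445*k + 0.0238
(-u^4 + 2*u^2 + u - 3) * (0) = 0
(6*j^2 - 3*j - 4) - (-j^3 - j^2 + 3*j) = j^3 + 7*j^2 - 6*j - 4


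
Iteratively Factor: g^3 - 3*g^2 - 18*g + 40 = (g - 5)*(g^2 + 2*g - 8) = (g - 5)*(g - 2)*(g + 4)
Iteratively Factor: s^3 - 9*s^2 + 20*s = (s - 4)*(s^2 - 5*s) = (s - 5)*(s - 4)*(s)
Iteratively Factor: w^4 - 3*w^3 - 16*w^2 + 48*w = (w - 3)*(w^3 - 16*w) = w*(w - 3)*(w^2 - 16) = w*(w - 3)*(w + 4)*(w - 4)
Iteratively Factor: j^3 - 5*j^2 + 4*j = (j - 4)*(j^2 - j) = j*(j - 4)*(j - 1)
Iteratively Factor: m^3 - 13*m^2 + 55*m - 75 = (m - 5)*(m^2 - 8*m + 15) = (m - 5)^2*(m - 3)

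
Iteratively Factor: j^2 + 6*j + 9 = (j + 3)*(j + 3)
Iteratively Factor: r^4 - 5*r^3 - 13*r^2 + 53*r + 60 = (r - 4)*(r^3 - r^2 - 17*r - 15) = (r - 4)*(r + 1)*(r^2 - 2*r - 15) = (r - 4)*(r + 1)*(r + 3)*(r - 5)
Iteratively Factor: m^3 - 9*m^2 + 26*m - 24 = (m - 3)*(m^2 - 6*m + 8) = (m - 3)*(m - 2)*(m - 4)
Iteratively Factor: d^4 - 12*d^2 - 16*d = (d + 2)*(d^3 - 2*d^2 - 8*d) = (d + 2)^2*(d^2 - 4*d) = (d - 4)*(d + 2)^2*(d)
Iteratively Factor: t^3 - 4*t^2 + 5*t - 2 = (t - 1)*(t^2 - 3*t + 2) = (t - 2)*(t - 1)*(t - 1)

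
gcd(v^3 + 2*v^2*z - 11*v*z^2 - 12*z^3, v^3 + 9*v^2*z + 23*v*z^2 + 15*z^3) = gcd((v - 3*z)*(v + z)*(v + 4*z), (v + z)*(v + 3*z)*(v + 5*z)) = v + z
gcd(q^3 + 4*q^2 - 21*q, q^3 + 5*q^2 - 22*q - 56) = q + 7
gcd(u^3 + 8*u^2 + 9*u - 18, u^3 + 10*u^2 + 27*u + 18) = u^2 + 9*u + 18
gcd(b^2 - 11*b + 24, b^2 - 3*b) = b - 3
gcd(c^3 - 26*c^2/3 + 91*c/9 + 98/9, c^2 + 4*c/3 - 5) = 1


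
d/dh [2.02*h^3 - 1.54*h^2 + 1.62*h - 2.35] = 6.06*h^2 - 3.08*h + 1.62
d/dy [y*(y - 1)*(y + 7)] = 3*y^2 + 12*y - 7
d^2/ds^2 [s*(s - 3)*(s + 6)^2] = 6*s*(2*s + 9)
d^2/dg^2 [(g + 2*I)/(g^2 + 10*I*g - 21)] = 2*(4*(g + 2*I)*(g + 5*I)^2 - 3*(g + 4*I)*(g^2 + 10*I*g - 21))/(g^2 + 10*I*g - 21)^3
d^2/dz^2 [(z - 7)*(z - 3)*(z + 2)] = 6*z - 16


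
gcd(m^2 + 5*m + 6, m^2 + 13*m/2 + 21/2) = m + 3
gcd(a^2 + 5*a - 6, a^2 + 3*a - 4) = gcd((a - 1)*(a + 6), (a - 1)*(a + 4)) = a - 1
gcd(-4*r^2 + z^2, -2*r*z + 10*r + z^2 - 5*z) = -2*r + z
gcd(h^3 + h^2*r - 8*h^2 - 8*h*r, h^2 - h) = h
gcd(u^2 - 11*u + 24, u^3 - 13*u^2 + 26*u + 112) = u - 8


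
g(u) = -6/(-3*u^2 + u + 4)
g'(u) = -6*(6*u - 1)/(-3*u^2 + u + 4)^2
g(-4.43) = 0.10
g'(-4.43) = 0.05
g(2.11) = 0.83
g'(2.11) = -1.33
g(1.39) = 14.77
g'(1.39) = -266.78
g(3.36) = 0.23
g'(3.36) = -0.16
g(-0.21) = -1.64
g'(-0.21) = 1.01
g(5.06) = 0.09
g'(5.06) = -0.04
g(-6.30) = 0.05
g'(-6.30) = 0.02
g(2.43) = 0.53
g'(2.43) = -0.64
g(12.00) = 0.01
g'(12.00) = 0.00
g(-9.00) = 0.02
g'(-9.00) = 0.01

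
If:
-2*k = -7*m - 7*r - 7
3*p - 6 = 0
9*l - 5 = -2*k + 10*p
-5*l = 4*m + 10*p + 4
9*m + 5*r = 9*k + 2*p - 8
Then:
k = -2450/407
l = 1675/407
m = -18143/1628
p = 2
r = 13715/1628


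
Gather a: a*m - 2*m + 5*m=a*m + 3*m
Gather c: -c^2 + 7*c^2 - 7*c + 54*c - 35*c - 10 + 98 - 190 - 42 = 6*c^2 + 12*c - 144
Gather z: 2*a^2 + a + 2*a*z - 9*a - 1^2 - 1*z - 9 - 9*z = 2*a^2 - 8*a + z*(2*a - 10) - 10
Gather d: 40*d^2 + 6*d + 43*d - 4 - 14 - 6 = 40*d^2 + 49*d - 24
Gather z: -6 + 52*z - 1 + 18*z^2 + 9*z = 18*z^2 + 61*z - 7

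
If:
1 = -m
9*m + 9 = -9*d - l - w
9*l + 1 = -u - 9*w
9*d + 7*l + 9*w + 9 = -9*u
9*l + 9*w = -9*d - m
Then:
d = -1/72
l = -73/16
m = -1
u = -17/8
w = 75/16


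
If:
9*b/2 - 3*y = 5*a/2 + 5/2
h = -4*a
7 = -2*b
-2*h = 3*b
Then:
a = -21/16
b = -7/2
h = 21/4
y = -479/96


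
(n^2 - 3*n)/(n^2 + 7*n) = (n - 3)/(n + 7)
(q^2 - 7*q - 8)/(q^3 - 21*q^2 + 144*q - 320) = (q + 1)/(q^2 - 13*q + 40)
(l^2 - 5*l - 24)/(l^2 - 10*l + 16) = (l + 3)/(l - 2)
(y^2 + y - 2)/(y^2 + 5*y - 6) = (y + 2)/(y + 6)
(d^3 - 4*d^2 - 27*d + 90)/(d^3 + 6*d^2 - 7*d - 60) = (d - 6)/(d + 4)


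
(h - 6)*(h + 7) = h^2 + h - 42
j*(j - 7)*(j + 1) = j^3 - 6*j^2 - 7*j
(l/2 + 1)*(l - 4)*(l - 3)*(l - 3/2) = l^4/2 - 13*l^3/4 + 11*l^2/4 + 27*l/2 - 18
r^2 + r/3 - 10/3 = (r - 5/3)*(r + 2)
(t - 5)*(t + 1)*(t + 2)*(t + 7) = t^4 + 5*t^3 - 27*t^2 - 101*t - 70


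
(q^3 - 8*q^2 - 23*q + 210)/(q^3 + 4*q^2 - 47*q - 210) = (q - 6)/(q + 6)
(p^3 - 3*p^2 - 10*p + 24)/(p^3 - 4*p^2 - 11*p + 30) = (p - 4)/(p - 5)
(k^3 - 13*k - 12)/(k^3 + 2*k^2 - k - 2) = (k^2 - k - 12)/(k^2 + k - 2)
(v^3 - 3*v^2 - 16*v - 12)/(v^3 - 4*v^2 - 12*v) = (v + 1)/v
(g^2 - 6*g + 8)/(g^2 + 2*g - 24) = (g - 2)/(g + 6)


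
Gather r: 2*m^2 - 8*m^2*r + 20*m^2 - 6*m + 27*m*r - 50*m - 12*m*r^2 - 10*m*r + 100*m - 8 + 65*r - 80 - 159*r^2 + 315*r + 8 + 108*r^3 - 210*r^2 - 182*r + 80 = 22*m^2 + 44*m + 108*r^3 + r^2*(-12*m - 369) + r*(-8*m^2 + 17*m + 198)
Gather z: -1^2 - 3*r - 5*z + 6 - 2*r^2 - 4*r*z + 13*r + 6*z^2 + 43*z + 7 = -2*r^2 + 10*r + 6*z^2 + z*(38 - 4*r) + 12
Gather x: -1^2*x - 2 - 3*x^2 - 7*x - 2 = -3*x^2 - 8*x - 4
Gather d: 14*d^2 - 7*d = 14*d^2 - 7*d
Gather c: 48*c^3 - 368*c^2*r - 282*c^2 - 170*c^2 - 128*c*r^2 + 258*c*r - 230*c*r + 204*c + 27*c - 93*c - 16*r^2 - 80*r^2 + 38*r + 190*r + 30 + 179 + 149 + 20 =48*c^3 + c^2*(-368*r - 452) + c*(-128*r^2 + 28*r + 138) - 96*r^2 + 228*r + 378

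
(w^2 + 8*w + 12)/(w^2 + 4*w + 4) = (w + 6)/(w + 2)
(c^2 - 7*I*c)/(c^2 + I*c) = (c - 7*I)/(c + I)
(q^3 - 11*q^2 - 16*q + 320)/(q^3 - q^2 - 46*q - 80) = (q - 8)/(q + 2)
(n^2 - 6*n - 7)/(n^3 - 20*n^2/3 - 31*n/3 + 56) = 3*(n + 1)/(3*n^2 + n - 24)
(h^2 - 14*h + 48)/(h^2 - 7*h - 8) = (h - 6)/(h + 1)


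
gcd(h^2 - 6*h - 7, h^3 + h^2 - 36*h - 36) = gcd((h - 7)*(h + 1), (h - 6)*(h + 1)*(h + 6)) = h + 1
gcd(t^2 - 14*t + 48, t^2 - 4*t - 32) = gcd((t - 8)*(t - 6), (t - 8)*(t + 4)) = t - 8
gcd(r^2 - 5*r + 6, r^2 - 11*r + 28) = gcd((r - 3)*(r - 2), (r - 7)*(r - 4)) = 1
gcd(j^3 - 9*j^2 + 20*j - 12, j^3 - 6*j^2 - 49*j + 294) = j - 6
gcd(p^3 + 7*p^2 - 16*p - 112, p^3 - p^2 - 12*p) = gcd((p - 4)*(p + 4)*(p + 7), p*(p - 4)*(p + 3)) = p - 4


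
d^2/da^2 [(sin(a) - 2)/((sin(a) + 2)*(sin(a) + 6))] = (-sin(a)^5 + 16*sin(a)^4 + 122*sin(a)^3 + 116*sin(a)^2 - 504*sin(a) - 400)/((sin(a) + 2)^3*(sin(a) + 6)^3)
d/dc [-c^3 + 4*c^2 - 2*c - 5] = -3*c^2 + 8*c - 2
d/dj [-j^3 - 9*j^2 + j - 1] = -3*j^2 - 18*j + 1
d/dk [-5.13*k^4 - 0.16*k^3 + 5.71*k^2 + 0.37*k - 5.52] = -20.52*k^3 - 0.48*k^2 + 11.42*k + 0.37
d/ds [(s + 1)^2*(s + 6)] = (s + 1)*(3*s + 13)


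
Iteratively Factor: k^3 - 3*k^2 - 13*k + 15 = (k + 3)*(k^2 - 6*k + 5) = (k - 1)*(k + 3)*(k - 5)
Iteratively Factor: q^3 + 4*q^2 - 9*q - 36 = (q - 3)*(q^2 + 7*q + 12) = (q - 3)*(q + 3)*(q + 4)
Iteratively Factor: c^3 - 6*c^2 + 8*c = (c)*(c^2 - 6*c + 8) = c*(c - 4)*(c - 2)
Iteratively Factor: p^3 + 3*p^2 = (p)*(p^2 + 3*p) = p^2*(p + 3)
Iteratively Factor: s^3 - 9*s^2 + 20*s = (s - 4)*(s^2 - 5*s) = s*(s - 4)*(s - 5)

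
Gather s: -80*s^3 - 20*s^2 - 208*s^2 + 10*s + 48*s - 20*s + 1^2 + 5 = -80*s^3 - 228*s^2 + 38*s + 6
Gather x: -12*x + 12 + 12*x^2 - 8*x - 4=12*x^2 - 20*x + 8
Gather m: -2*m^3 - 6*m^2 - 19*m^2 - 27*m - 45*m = -2*m^3 - 25*m^2 - 72*m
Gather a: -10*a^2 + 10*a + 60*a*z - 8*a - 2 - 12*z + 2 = -10*a^2 + a*(60*z + 2) - 12*z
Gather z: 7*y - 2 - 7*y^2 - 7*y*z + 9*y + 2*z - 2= -7*y^2 + 16*y + z*(2 - 7*y) - 4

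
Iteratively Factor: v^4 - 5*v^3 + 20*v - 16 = (v - 4)*(v^3 - v^2 - 4*v + 4) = (v - 4)*(v - 1)*(v^2 - 4) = (v - 4)*(v - 2)*(v - 1)*(v + 2)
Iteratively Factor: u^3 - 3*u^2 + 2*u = (u - 1)*(u^2 - 2*u) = u*(u - 1)*(u - 2)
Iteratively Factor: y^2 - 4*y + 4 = (y - 2)*(y - 2)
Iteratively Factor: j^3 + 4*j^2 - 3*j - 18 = (j + 3)*(j^2 + j - 6) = (j - 2)*(j + 3)*(j + 3)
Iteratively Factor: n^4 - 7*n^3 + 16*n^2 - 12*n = (n - 2)*(n^3 - 5*n^2 + 6*n) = (n - 3)*(n - 2)*(n^2 - 2*n) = n*(n - 3)*(n - 2)*(n - 2)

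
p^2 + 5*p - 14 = (p - 2)*(p + 7)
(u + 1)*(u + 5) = u^2 + 6*u + 5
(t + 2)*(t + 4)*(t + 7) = t^3 + 13*t^2 + 50*t + 56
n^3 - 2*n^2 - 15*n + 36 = (n - 3)^2*(n + 4)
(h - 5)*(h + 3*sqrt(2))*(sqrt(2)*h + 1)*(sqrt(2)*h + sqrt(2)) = 2*h^4 - 8*h^3 + 7*sqrt(2)*h^3 - 28*sqrt(2)*h^2 - 4*h^2 - 35*sqrt(2)*h - 24*h - 30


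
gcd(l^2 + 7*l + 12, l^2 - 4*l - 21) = l + 3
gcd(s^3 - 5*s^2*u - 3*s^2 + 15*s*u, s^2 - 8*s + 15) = s - 3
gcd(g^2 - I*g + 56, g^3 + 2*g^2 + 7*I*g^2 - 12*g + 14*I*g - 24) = 1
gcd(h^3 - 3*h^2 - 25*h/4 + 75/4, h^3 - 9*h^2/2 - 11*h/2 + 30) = h^2 - h/2 - 15/2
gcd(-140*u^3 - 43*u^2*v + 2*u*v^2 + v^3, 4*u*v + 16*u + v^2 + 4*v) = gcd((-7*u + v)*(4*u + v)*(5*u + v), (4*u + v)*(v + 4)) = 4*u + v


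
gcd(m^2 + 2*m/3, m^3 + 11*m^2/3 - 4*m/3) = m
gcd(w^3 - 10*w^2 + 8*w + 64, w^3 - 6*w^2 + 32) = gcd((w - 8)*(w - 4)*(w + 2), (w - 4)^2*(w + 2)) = w^2 - 2*w - 8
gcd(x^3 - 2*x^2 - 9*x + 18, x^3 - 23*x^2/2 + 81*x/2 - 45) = x - 3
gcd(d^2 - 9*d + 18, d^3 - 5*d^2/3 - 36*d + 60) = d - 6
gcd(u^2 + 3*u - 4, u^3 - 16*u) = u + 4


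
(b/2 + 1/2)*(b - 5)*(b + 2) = b^3/2 - b^2 - 13*b/2 - 5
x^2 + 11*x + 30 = (x + 5)*(x + 6)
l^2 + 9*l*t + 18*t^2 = (l + 3*t)*(l + 6*t)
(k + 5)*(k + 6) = k^2 + 11*k + 30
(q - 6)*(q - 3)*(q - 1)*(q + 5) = q^4 - 5*q^3 - 23*q^2 + 117*q - 90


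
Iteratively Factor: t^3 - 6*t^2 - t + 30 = (t - 5)*(t^2 - t - 6) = (t - 5)*(t + 2)*(t - 3)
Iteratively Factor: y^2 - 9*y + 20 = (y - 5)*(y - 4)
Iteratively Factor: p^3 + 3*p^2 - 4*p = (p)*(p^2 + 3*p - 4) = p*(p - 1)*(p + 4)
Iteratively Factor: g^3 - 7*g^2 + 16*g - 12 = (g - 3)*(g^2 - 4*g + 4) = (g - 3)*(g - 2)*(g - 2)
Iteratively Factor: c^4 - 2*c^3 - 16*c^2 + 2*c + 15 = (c + 3)*(c^3 - 5*c^2 - c + 5) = (c - 1)*(c + 3)*(c^2 - 4*c - 5) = (c - 5)*(c - 1)*(c + 3)*(c + 1)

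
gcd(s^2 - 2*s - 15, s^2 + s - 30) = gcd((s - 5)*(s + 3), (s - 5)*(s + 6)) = s - 5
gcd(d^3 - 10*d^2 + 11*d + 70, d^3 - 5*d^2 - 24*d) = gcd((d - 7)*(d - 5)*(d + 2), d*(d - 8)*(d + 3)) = 1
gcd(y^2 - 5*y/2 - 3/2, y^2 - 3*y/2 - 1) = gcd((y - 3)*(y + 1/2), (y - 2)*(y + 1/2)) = y + 1/2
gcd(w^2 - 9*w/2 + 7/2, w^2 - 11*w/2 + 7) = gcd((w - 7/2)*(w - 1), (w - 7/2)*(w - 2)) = w - 7/2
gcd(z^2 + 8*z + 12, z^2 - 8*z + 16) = 1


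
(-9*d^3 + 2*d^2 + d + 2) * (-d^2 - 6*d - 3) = 9*d^5 + 52*d^4 + 14*d^3 - 14*d^2 - 15*d - 6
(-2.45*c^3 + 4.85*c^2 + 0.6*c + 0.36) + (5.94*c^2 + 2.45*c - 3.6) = -2.45*c^3 + 10.79*c^2 + 3.05*c - 3.24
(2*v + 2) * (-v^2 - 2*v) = -2*v^3 - 6*v^2 - 4*v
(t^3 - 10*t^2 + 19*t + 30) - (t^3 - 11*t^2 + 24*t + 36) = t^2 - 5*t - 6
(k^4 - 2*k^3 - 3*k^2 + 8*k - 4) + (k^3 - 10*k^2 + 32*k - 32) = k^4 - k^3 - 13*k^2 + 40*k - 36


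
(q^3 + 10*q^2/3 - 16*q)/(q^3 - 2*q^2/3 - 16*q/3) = (q + 6)/(q + 2)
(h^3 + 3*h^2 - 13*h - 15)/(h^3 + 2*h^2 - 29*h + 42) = (h^2 + 6*h + 5)/(h^2 + 5*h - 14)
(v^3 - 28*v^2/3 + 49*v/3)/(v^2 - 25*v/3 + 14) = v*(v - 7)/(v - 6)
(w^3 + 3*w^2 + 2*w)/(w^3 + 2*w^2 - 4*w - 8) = w*(w + 1)/(w^2 - 4)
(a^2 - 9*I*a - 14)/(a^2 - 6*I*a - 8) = (a - 7*I)/(a - 4*I)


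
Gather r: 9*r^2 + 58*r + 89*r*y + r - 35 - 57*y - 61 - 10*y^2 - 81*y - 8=9*r^2 + r*(89*y + 59) - 10*y^2 - 138*y - 104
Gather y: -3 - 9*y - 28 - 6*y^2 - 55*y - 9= -6*y^2 - 64*y - 40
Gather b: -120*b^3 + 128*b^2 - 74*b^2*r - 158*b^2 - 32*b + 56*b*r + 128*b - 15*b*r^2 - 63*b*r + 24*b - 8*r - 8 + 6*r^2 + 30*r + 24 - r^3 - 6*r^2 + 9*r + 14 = -120*b^3 + b^2*(-74*r - 30) + b*(-15*r^2 - 7*r + 120) - r^3 + 31*r + 30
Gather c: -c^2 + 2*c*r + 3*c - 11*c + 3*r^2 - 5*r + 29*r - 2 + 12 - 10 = -c^2 + c*(2*r - 8) + 3*r^2 + 24*r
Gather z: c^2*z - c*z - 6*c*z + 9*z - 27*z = z*(c^2 - 7*c - 18)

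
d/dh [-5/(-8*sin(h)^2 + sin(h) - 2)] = 5*(1 - 16*sin(h))*cos(h)/(8*sin(h)^2 - sin(h) + 2)^2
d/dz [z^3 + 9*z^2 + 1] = 3*z*(z + 6)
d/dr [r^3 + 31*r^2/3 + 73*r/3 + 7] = 3*r^2 + 62*r/3 + 73/3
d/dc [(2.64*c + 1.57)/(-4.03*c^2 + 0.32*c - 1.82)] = (10.6392*c^2 + 12.6542*c - 5.3072)/(16.2409*c^4 - 2.5792*c^3 + 14.7716*c^2 - 1.1648*c + 3.3124)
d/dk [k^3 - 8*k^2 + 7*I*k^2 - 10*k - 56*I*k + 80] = 3*k^2 + k*(-16 + 14*I) - 10 - 56*I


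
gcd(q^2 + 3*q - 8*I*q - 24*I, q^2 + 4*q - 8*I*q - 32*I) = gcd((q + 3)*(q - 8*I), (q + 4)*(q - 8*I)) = q - 8*I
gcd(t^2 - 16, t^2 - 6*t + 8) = t - 4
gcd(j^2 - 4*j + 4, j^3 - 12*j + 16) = j^2 - 4*j + 4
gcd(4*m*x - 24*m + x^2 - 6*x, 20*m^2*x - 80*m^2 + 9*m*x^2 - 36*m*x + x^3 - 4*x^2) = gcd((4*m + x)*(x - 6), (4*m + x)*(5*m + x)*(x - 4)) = 4*m + x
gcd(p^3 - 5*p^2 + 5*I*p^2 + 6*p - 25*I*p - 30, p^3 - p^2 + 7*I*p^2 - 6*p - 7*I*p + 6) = p + 6*I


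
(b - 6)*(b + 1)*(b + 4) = b^3 - b^2 - 26*b - 24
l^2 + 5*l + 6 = (l + 2)*(l + 3)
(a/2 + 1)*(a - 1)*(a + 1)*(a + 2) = a^4/2 + 2*a^3 + 3*a^2/2 - 2*a - 2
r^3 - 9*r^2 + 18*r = r*(r - 6)*(r - 3)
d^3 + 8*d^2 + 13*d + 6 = (d + 1)^2*(d + 6)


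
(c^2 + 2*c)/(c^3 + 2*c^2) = 1/c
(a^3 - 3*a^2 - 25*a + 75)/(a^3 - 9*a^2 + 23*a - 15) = (a + 5)/(a - 1)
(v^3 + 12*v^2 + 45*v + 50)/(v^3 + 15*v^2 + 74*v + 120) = (v^2 + 7*v + 10)/(v^2 + 10*v + 24)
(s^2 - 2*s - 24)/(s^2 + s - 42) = (s + 4)/(s + 7)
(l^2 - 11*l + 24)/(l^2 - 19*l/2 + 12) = 2*(l - 3)/(2*l - 3)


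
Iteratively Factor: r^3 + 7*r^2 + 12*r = (r + 4)*(r^2 + 3*r) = (r + 3)*(r + 4)*(r)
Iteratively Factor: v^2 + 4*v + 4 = (v + 2)*(v + 2)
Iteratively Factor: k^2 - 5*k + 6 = (k - 3)*(k - 2)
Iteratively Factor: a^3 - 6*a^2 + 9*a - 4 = (a - 4)*(a^2 - 2*a + 1) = (a - 4)*(a - 1)*(a - 1)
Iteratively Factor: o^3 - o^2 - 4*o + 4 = (o - 2)*(o^2 + o - 2) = (o - 2)*(o - 1)*(o + 2)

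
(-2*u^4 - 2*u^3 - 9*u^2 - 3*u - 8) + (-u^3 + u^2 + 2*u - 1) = -2*u^4 - 3*u^3 - 8*u^2 - u - 9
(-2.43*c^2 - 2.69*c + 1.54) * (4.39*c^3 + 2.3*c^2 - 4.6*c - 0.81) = -10.6677*c^5 - 17.3981*c^4 + 11.7516*c^3 + 17.8843*c^2 - 4.9051*c - 1.2474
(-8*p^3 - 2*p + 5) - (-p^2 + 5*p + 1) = -8*p^3 + p^2 - 7*p + 4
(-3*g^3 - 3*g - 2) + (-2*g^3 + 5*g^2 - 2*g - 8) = -5*g^3 + 5*g^2 - 5*g - 10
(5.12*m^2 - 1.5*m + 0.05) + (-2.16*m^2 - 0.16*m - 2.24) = 2.96*m^2 - 1.66*m - 2.19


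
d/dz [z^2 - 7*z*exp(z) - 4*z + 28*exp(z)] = -7*z*exp(z) + 2*z + 21*exp(z) - 4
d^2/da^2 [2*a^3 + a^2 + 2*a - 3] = 12*a + 2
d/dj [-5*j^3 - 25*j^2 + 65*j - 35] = -15*j^2 - 50*j + 65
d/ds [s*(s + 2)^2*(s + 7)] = 4*s^3 + 33*s^2 + 64*s + 28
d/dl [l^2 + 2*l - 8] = 2*l + 2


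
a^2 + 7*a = a*(a + 7)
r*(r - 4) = r^2 - 4*r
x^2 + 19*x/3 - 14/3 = (x - 2/3)*(x + 7)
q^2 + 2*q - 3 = (q - 1)*(q + 3)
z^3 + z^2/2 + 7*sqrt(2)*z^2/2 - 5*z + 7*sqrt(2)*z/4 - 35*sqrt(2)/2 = (z - 2)*(z + 5/2)*(z + 7*sqrt(2)/2)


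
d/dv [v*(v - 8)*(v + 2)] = 3*v^2 - 12*v - 16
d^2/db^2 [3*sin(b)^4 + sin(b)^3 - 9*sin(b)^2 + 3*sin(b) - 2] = -48*sin(b)^4 - 9*sin(b)^3 + 72*sin(b)^2 + 3*sin(b) - 18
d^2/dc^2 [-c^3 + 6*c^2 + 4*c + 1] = 12 - 6*c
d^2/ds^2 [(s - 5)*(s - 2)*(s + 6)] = 6*s - 2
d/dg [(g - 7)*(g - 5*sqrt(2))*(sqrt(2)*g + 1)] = 3*sqrt(2)*g^2 - 14*sqrt(2)*g - 18*g - 5*sqrt(2) + 63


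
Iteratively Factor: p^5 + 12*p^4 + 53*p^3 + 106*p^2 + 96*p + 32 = (p + 2)*(p^4 + 10*p^3 + 33*p^2 + 40*p + 16) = (p + 2)*(p + 4)*(p^3 + 6*p^2 + 9*p + 4) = (p + 2)*(p + 4)^2*(p^2 + 2*p + 1) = (p + 1)*(p + 2)*(p + 4)^2*(p + 1)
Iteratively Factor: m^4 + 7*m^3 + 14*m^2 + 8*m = (m)*(m^3 + 7*m^2 + 14*m + 8) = m*(m + 4)*(m^2 + 3*m + 2) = m*(m + 2)*(m + 4)*(m + 1)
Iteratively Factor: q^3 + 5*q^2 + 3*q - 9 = (q + 3)*(q^2 + 2*q - 3) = (q + 3)^2*(q - 1)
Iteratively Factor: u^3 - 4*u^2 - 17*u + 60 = (u - 5)*(u^2 + u - 12) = (u - 5)*(u + 4)*(u - 3)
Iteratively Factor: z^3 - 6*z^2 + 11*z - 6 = (z - 3)*(z^2 - 3*z + 2) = (z - 3)*(z - 1)*(z - 2)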